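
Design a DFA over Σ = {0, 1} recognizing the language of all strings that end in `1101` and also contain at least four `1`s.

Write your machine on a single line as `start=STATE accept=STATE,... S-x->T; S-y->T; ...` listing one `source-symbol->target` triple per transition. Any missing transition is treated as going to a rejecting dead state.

Build one automaton per condition and run them in lockstep. The first has 5 states tracking how much of the suffix `1101` has currently been matched; the second has 6 states tracking the count of `1`s, saturating at 5. A product state is a pair (one from each), accepting exactly when both do. Equivalent product states are then merged.
A 6-state machine:
        0   1  
>  s0   s0  s1 
   s1   s1  s2 
   s2   s1  s3 
   s3   s4  s3 
   s4   s1  s5 
 * s5   s1  s3 
(> = start, * = accepting)

start=s0; accept=s5; s0-0->s0; s0-1->s1; s1-0->s1; s1-1->s2; s2-0->s1; s2-1->s3; s3-0->s4; s3-1->s3; s4-0->s1; s4-1->s5; s5-0->s1; s5-1->s3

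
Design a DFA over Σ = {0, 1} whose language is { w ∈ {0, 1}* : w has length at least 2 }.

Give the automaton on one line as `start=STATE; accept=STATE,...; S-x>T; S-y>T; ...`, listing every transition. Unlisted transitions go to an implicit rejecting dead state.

We only need to distinguish lengths 0, 1, …, 2, and '>2'. Chain s0 → s1 → s2 → s3 on every symbol, with s3 looping. Accepting states: {s2, s3}.
With 4 states:
        0   1  
>  s0   s1  s1 
   s1   s2  s2 
 * s2   s3  s3 
 * s3   s3  s3 
(> = start, * = accepting)

start=s0; accept=s2,s3; s0-0>s1; s0-1>s1; s1-0>s2; s1-1>s2; s2-0>s3; s2-1>s3; s3-0>s3; s3-1>s3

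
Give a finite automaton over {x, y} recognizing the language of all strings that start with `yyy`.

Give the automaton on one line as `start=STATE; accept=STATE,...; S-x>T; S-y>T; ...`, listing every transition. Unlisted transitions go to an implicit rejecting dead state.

start=q0; accept=q3; q0-x>q4; q0-y>q1; q1-x>q4; q1-y>q2; q2-x>q4; q2-y>q3; q3-x>q3; q3-y>q3; q4-x>q4; q4-y>q4

Walk along `yyy` while the input agrees: from q0 take `y` to q1, and so on. Any deviation drops to the rejecting sink q4. Once q3 is reached the prefix is confirmed and every continuation is accepted.
With 5 states:
        x   y  
>  q0   q4  q1 
   q1   q4  q2 
   q2   q4  q3 
 * q3   q3  q3 
   q4   q4  q4 
(> = start, * = accepting)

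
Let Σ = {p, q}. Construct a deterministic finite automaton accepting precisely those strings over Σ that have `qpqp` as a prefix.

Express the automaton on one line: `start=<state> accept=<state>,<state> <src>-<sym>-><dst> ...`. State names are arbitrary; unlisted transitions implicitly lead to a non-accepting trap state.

start=s0 accept=s4 s0-p->s5 s0-q->s1 s1-p->s2 s1-q->s5 s2-p->s5 s2-q->s3 s3-p->s4 s3-q->s5 s4-p->s4 s4-q->s4 s5-p->s5 s5-q->s5

Walk along `qpqp` while the input agrees: from s0 take `q` to s1, and so on. Any deviation drops to the rejecting sink s5. Once s4 is reached the prefix is confirmed and every continuation is accepted.
A 6-state machine:
        p   q  
>  s0   s5  s1 
   s1   s2  s5 
   s2   s5  s3 
   s3   s4  s5 
 * s4   s4  s4 
   s5   s5  s5 
(> = start, * = accepting)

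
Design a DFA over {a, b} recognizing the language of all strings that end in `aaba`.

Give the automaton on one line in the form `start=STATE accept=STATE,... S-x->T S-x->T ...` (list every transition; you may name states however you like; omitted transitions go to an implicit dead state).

start=q0 accept=q4 q0-a->q1 q0-b->q0 q1-a->q2 q1-b->q0 q2-a->q2 q2-b->q3 q3-a->q4 q3-b->q0 q4-a->q2 q4-b->q0

Let each state record the length of the longest suffix of the input read so far that is also a prefix of `aaba`. q1 means the last symbol is `a`; q2 means the last 2 symbols are `aa`; q3 means the last 3 symbols are `aab`; q4 means the last 4 symbols are `aaba`. Accept only at q4, where the string currently ends in `aaba`.
A 5-state machine:
        a   b  
>  q0   q1  q0 
   q1   q2  q0 
   q2   q2  q3 
   q3   q4  q0 
 * q4   q2  q0 
(> = start, * = accepting)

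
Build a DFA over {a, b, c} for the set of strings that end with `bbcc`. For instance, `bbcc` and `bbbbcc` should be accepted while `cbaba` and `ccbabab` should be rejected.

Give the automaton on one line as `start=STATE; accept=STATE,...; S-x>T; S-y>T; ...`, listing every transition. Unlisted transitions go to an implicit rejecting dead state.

Let each state record the length of the longest suffix of the input read so far that is also a prefix of `bbcc`. q1 means the last symbol is `b`; q2 means the last 2 symbols are `bb`; q3 means the last 3 symbols are `bbc`; q4 means the last 4 symbols are `bbcc`. Accept only at q4, where the string currently ends in `bbcc`.
With 5 states:
        a   b   c  
>  q0   q0  q1  q0 
   q1   q0  q2  q0 
   q2   q0  q2  q3 
   q3   q0  q1  q4 
 * q4   q0  q1  q0 
(> = start, * = accepting)

start=q0; accept=q4; q0-a>q0; q0-b>q1; q0-c>q0; q1-a>q0; q1-b>q2; q1-c>q0; q2-a>q0; q2-b>q2; q2-c>q3; q3-a>q0; q3-b>q1; q3-c>q4; q4-a>q0; q4-b>q1; q4-c>q0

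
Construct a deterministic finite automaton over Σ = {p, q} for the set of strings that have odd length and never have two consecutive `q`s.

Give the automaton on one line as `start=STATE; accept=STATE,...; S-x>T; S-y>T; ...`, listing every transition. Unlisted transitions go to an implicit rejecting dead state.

Run two small machines in parallel and take their product. One (2 states) tracks the input length modulo 2; the other (3 states) tracks partial matches of the forbidden pattern `qq`. Each combined state is a pair, one component from each; accept when both components accept. Equivalent product states are then merged.
With 5 states:
        p   q  
>  s0   s1  s2 
 * s1   s0  s3 
 * s2   s0  s4 
   s3   s1  s4 
   s4   s4  s4 
(> = start, * = accepting)

start=s0; accept=s1,s2; s0-p>s1; s0-q>s2; s1-p>s0; s1-q>s3; s2-p>s0; s2-q>s4; s3-p>s1; s3-q>s4; s4-p>s4; s4-q>s4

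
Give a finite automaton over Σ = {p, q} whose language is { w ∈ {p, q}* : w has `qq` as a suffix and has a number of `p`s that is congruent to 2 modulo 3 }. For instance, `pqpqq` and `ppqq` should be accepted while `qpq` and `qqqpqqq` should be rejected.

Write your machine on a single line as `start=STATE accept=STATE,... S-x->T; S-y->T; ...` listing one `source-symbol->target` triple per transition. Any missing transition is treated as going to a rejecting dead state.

start=s0; accept=s4; s0-p->s1; s0-q->s0; s1-p->s2; s1-q->s1; s2-p->s0; s2-q->s3; s3-p->s0; s3-q->s4; s4-p->s0; s4-q->s4

Run two small machines in parallel and take their product. The first has 3 states tracking how much of the suffix `qq` has currently been matched; the second has 3 states tracking the count of `p`s modulo 3. A product state is a pair (one from each), accepting exactly when both do. Minimizing collapses redundant product states.
5 states suffice.
        p   q  
>  s0   s1  s0 
   s1   s2  s1 
   s2   s0  s3 
   s3   s0  s4 
 * s4   s0  s4 
(> = start, * = accepting)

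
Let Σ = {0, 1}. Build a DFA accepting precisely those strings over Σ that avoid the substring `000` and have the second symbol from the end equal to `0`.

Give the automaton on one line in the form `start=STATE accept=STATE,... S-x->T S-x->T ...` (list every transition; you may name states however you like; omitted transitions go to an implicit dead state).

start=S0 accept=S3,S4 S0-0->S1 S0-1->S2 S1-0->S3 S1-1->S4 S2-0->S5 S2-1->S6 S3-0->S7 S3-1->S4 S4-0->S5 S4-1->S6 S5-0->S3 S5-1->S4 S6-0->S5 S6-1->S6 S7-0->S7 S7-1->S8 S8-0->S9 S8-1->S10 S9-0->S7 S9-1->S8 S10-0->S9 S10-1->S10

Build one automaton per condition and run them in lockstep. The first has 4 states tracking partial matches of the forbidden pattern `000`; the second has 7 states tracking the last 2 symbols read. A product state is a pair (one from each), accepting exactly when both do.
          0    1  
>  S0     S1   S2 
   S1     S3   S4 
   S2     S5   S6 
 * S3     S7   S4 
 * S4     S5   S6 
   S5     S3   S4 
   S6     S5   S6 
   S7     S7   S8 
   S8     S9  S10 
   S9     S7   S8 
   S10    S9  S10 
(> = start, * = accepting)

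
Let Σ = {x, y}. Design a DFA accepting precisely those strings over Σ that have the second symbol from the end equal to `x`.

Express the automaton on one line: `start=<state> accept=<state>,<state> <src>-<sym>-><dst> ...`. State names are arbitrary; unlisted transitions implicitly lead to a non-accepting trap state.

start=q0 accept=q3,q4 q0-x->q1 q0-y->q2 q1-x->q3 q1-y->q4 q2-x->q5 q2-y->q6 q3-x->q3 q3-y->q4 q4-x->q5 q4-y->q6 q5-x->q3 q5-y->q4 q6-x->q5 q6-y->q6

A DFA must remember the last 2 symbols (since which symbol is second-to-last isn't known until the input ends). Use one state per possible window of the last ≤2 symbols; accept from those whose window starts with `x`.
        x   y  
>  q0   q1  q2 
   q1   q3  q4 
   q2   q5  q6 
 * q3   q3  q4 
 * q4   q5  q6 
   q5   q3  q4 
   q6   q5  q6 
(> = start, * = accepting)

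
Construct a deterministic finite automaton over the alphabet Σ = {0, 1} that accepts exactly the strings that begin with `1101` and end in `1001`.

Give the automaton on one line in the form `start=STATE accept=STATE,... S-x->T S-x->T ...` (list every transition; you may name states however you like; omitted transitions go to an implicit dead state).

Handle the two conditions separately and then intersect. The first has 6 states tracking whether the input so far still matches the prefix `1101`; the second has 5 states tracking how much of the suffix `1001` has currently been matched. A product state is a pair (one from each), accepting exactly when both do.
With 14 states:
          0    1  
>  s0     s1   s2 
   s1     s1   s3 
   s2     s4   s5 
   s3     s4   s3 
   s4     s6   s3 
   s5     s7   s3 
   s6     s1   s8 
   s7     s6   s9 
   s8     s4   s3 
   s9    s10   s9 
   s10   s11   s9 
   s11   s12  s13 
   s12   s12   s9 
 * s13   s10   s9 
(> = start, * = accepting)

start=s0 accept=s13 s0-0->s1 s0-1->s2 s1-0->s1 s1-1->s3 s2-0->s4 s2-1->s5 s3-0->s4 s3-1->s3 s4-0->s6 s4-1->s3 s5-0->s7 s5-1->s3 s6-0->s1 s6-1->s8 s7-0->s6 s7-1->s9 s8-0->s4 s8-1->s3 s9-0->s10 s9-1->s9 s10-0->s11 s10-1->s9 s11-0->s12 s11-1->s13 s12-0->s12 s12-1->s9 s13-0->s10 s13-1->s9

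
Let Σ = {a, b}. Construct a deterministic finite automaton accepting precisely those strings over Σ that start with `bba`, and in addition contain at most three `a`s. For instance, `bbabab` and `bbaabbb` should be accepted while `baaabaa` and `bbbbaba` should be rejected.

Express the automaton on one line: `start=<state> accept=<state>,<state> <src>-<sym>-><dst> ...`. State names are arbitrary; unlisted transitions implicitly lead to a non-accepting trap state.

Build one automaton per condition and run them in lockstep. One (5 states) tracks whether the input so far still matches the prefix `bba`; the other (5 states) tracks the count of `a`s, saturating at 4. Each combined state is a pair, one component from each; accept when both components accept.
12 states suffice.
          a    b  
>  q0     q1   q2 
   q1     q3   q1 
   q2     q1   q4 
   q3     q5   q3 
   q4     q6   q7 
   q5     q8   q5 
 * q6     q9   q6 
   q7     q1   q7 
   q8     q8   q8 
 * q9    q10   q9 
 * q10   q11  q10 
   q11   q11  q11 
(> = start, * = accepting)

start=q0 accept=q6,q9,q10 q0-a->q1 q0-b->q2 q1-a->q3 q1-b->q1 q2-a->q1 q2-b->q4 q3-a->q5 q3-b->q3 q4-a->q6 q4-b->q7 q5-a->q8 q5-b->q5 q6-a->q9 q6-b->q6 q7-a->q1 q7-b->q7 q8-a->q8 q8-b->q8 q9-a->q10 q9-b->q9 q10-a->q11 q10-b->q10 q11-a->q11 q11-b->q11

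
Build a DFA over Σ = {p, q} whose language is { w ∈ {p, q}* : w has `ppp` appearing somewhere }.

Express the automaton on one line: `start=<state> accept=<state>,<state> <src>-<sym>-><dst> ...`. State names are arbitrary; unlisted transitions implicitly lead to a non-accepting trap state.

States S0..S2 record the length of the longest prefix of `ppp` that matches the current input suffix. Reaching S3 means `ppp` has been seen, and we stay there forever. Accept from S3.
        p   q  
>  S0   S1  S0 
   S1   S2  S0 
   S2   S3  S0 
 * S3   S3  S3 
(> = start, * = accepting)

start=S0 accept=S3 S0-p->S1 S0-q->S0 S1-p->S2 S1-q->S0 S2-p->S3 S2-q->S0 S3-p->S3 S3-q->S3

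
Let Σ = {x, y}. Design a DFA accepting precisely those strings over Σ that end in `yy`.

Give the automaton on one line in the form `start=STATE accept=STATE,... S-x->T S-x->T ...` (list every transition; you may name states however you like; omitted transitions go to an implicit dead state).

start=q0 accept=q2 q0-x->q0 q0-y->q1 q1-x->q0 q1-y->q2 q2-x->q0 q2-y->q2

Let each state record the length of the longest suffix of the input read so far that is also a prefix of `yy`. q1 means the last symbol is `y`; q2 means the last 2 symbols are `yy`. Accept only at q2, where the string currently ends in `yy`.
A 3-state machine:
        x   y  
>  q0   q0  q1 
   q1   q0  q2 
 * q2   q0  q2 
(> = start, * = accepting)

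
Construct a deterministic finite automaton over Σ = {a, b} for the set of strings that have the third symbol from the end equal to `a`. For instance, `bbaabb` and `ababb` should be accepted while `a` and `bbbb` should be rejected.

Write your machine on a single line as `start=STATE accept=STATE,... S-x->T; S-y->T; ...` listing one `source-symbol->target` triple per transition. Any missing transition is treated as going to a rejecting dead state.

start=S0; accept=S7,S8,S9,S10; S0-a->S1; S0-b->S2; S1-a->S3; S1-b->S4; S2-a->S5; S2-b->S6; S3-a->S7; S3-b->S8; S4-a->S9; S4-b->S10; S5-a->S11; S5-b->S12; S6-a->S13; S6-b->S14; S7-a->S7; S7-b->S8; S8-a->S9; S8-b->S10; S9-a->S11; S9-b->S12; S10-a->S13; S10-b->S14; S11-a->S7; S11-b->S8; S12-a->S9; S12-b->S10; S13-a->S11; S13-b->S12; S14-a->S13; S14-b->S14

A DFA must remember the last 3 symbols (since which symbol is third-to-last isn't known until the input ends). Use one state per possible window of the last ≤3 symbols; accept from those whose window starts with `a`.
With 15 states:
          a    b  
>  S0     S1   S2 
   S1     S3   S4 
   S2     S5   S6 
   S3     S7   S8 
   S4     S9  S10 
   S5    S11  S12 
   S6    S13  S14 
 * S7     S7   S8 
 * S8     S9  S10 
 * S9    S11  S12 
 * S10   S13  S14 
   S11    S7   S8 
   S12    S9  S10 
   S13   S11  S12 
   S14   S13  S14 
(> = start, * = accepting)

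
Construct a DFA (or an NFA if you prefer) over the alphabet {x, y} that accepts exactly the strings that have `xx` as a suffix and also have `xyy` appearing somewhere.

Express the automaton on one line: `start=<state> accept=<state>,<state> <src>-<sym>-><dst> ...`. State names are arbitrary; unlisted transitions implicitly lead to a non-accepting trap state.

start=q0 accept=q5 q0-x->q1 q0-y->q0 q1-x->q1 q1-y->q2 q2-x->q1 q2-y->q3 q3-x->q4 q3-y->q3 q4-x->q5 q4-y->q3 q5-x->q5 q5-y->q3

Run two small machines in parallel and take their product. The first has 3 states tracking how much of the suffix `xx` has currently been matched; the second has 4 states tracking whether and how much of `xyy` has been seen. A product state is a pair (one from each), accepting exactly when both do. Equivalent product states are then merged.
A 6-state machine:
        x   y  
>  q0   q1  q0 
   q1   q1  q2 
   q2   q1  q3 
   q3   q4  q3 
   q4   q5  q3 
 * q5   q5  q3 
(> = start, * = accepting)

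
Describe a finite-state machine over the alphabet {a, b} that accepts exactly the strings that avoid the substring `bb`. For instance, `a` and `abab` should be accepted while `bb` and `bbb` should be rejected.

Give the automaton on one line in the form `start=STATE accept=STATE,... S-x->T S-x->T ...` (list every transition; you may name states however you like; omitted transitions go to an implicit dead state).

This is the complement of 'contains `bb`'. Use the same substring-matching states — s0 through s2 holding how much of `bb` has just been matched — but flip the accepting set: everything except the trap s2 accepts.
3 states suffice.
        a   b  
>* s0   s0  s1 
 * s1   s0  s2 
   s2   s2  s2 
(> = start, * = accepting)

start=s0 accept=s0,s1 s0-a->s0 s0-b->s1 s1-a->s0 s1-b->s2 s2-a->s2 s2-b->s2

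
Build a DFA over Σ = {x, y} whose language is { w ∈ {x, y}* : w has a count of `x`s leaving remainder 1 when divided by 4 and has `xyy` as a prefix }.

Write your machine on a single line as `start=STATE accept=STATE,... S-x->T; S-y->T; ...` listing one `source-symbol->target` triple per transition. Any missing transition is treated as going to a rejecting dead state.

start=q0; accept=q7; q0-x->q1; q0-y->q2; q1-x->q3; q1-y->q4; q2-x->q5; q2-y->q2; q3-x->q6; q3-y->q3; q4-x->q3; q4-y->q7; q5-x->q3; q5-y->q5; q6-x->q2; q6-y->q6; q7-x->q8; q7-y->q7; q8-x->q9; q8-y->q8; q9-x->q10; q9-y->q9; q10-x->q7; q10-y->q10

Build one automaton per condition and run them in lockstep. The first has 4 states tracking the count of `x`s modulo 4; the second has 5 states tracking whether the input so far still matches the prefix `xyy`. A product state is a pair (one from each), accepting exactly when both do.
11 states suffice.
          x    y  
>  q0     q1   q2 
   q1     q3   q4 
   q2     q5   q2 
   q3     q6   q3 
   q4     q3   q7 
   q5     q3   q5 
   q6     q2   q6 
 * q7     q8   q7 
   q8     q9   q8 
   q9    q10   q9 
   q10    q7  q10 
(> = start, * = accepting)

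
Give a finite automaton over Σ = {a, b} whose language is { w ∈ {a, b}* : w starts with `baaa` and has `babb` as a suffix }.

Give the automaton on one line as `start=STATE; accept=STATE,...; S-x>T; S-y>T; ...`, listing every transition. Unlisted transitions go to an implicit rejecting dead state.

start=s0; accept=s9; s0-a>s1; s0-b>s2; s1-a>s1; s1-b>s1; s2-a>s3; s2-b>s1; s3-a>s4; s3-b>s1; s4-a>s5; s4-b>s1; s5-a>s5; s5-b>s6; s6-a>s7; s6-b>s6; s7-a>s5; s7-b>s8; s8-a>s7; s8-b>s9; s9-a>s7; s9-b>s6

Build one automaton per condition and run them in lockstep. One (6 states) tracks whether the input so far still matches the prefix `baaa`; the other (5 states) tracks how much of the suffix `babb` has currently been matched. Each combined state is a pair, one component from each; accept when both components accept. After merging equivalent states the machine shrinks.
A 10-state machine:
        a   b  
>  s0   s1  s2 
   s1   s1  s1 
   s2   s3  s1 
   s3   s4  s1 
   s4   s5  s1 
   s5   s5  s6 
   s6   s7  s6 
   s7   s5  s8 
   s8   s7  s9 
 * s9   s7  s6 
(> = start, * = accepting)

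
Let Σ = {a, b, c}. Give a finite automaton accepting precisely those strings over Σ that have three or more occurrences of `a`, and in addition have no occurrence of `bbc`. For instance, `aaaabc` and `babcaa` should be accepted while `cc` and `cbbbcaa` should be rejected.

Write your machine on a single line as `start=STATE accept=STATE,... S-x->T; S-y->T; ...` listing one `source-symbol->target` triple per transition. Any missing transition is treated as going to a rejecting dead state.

Build one automaton per condition and run them in lockstep. One (5 states) tracks the count of `a`s, saturating at 4; the other (4 states) tracks partial matches of the forbidden pattern `bbc`. Each combined state is a pair, one component from each; accept when both components accept.
          a    b    c  
>  q0     q1   q2   q0 
   q1     q3   q4   q1 
   q2     q1   q5   q0 
   q3     q6   q7   q3 
   q4     q3   q8   q1 
   q5     q1   q5   q9 
 * q6    q10  q11   q6 
   q7     q6  q12   q3 
   q8     q3   q8  q13 
   q9    q13   q9   q9 
 * q10   q10  q14  q10 
 * q11   q10  q15   q6 
   q12    q6  q12  q16 
   q13   q16  q13  q13 
 * q14   q10  q17  q10 
 * q15   q10  q15  q18 
   q16   q18  q16  q16 
 * q17   q10  q17  q19 
   q18   q19  q18  q18 
   q19   q19  q19  q19 
(> = start, * = accepting)

start=q0; accept=q6,q10,q11,q14,q15,q17; q0-a->q1; q0-b->q2; q0-c->q0; q1-a->q3; q1-b->q4; q1-c->q1; q2-a->q1; q2-b->q5; q2-c->q0; q3-a->q6; q3-b->q7; q3-c->q3; q4-a->q3; q4-b->q8; q4-c->q1; q5-a->q1; q5-b->q5; q5-c->q9; q6-a->q10; q6-b->q11; q6-c->q6; q7-a->q6; q7-b->q12; q7-c->q3; q8-a->q3; q8-b->q8; q8-c->q13; q9-a->q13; q9-b->q9; q9-c->q9; q10-a->q10; q10-b->q14; q10-c->q10; q11-a->q10; q11-b->q15; q11-c->q6; q12-a->q6; q12-b->q12; q12-c->q16; q13-a->q16; q13-b->q13; q13-c->q13; q14-a->q10; q14-b->q17; q14-c->q10; q15-a->q10; q15-b->q15; q15-c->q18; q16-a->q18; q16-b->q16; q16-c->q16; q17-a->q10; q17-b->q17; q17-c->q19; q18-a->q19; q18-b->q18; q18-c->q18; q19-a->q19; q19-b->q19; q19-c->q19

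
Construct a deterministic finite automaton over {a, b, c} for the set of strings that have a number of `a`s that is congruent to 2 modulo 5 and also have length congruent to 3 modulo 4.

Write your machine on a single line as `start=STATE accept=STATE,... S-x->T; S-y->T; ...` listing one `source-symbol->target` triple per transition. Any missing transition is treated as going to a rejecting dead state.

start=s0; accept=s7; s0-a->s1; s0-b->s2; s0-c->s2; s1-a->s3; s1-b->s4; s1-c->s4; s2-a->s4; s2-b->s5; s2-c->s5; s3-a->s6; s3-b->s7; s3-c->s7; s4-a->s7; s4-b->s8; s4-c->s8; s5-a->s8; s5-b->s9; s5-c->s9; s6-a->s10; s6-b->s11; s6-c->s11; s7-a->s11; s7-b->s12; s7-c->s12; s8-a->s12; s8-b->s13; s8-c->s13; s9-a->s13; s9-b->s0; s9-c->s0; s10-a->s2; s10-b->s14; s10-c->s14; s11-a->s14; s11-b->s15; s11-c->s15; s12-a->s15; s12-b->s16; s12-c->s16; s13-a->s16; s13-b->s1; s13-c->s1; s14-a->s5; s14-b->s17; s14-c->s17; s15-a->s17; s15-b->s18; s15-c->s18; s16-a->s18; s16-b->s3; s16-c->s3; s17-a->s9; s17-b->s19; s17-c->s19; s18-a->s19; s18-b->s6; s18-c->s6; s19-a->s0; s19-b->s10; s19-c->s10

Run two small machines in parallel and take their product. The first has 5 states tracking the count of `a`s modulo 5; the second has 4 states tracking the input length modulo 4. A product state is a pair (one from each), accepting exactly when both do.
A 20-state machine:
          a    b    c  
>  s0     s1   s2   s2 
   s1     s3   s4   s4 
   s2     s4   s5   s5 
   s3     s6   s7   s7 
   s4     s7   s8   s8 
   s5     s8   s9   s9 
   s6    s10  s11  s11 
 * s7    s11  s12  s12 
   s8    s12  s13  s13 
   s9    s13   s0   s0 
   s10    s2  s14  s14 
   s11   s14  s15  s15 
   s12   s15  s16  s16 
   s13   s16   s1   s1 
   s14    s5  s17  s17 
   s15   s17  s18  s18 
   s16   s18   s3   s3 
   s17    s9  s19  s19 
   s18   s19   s6   s6 
   s19    s0  s10  s10 
(> = start, * = accepting)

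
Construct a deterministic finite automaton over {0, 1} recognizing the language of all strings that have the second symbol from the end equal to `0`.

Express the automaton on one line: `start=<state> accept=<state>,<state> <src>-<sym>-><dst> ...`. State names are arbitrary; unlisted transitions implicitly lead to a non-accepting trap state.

start=S0 accept=S3,S4 S0-0->S1 S0-1->S2 S1-0->S3 S1-1->S4 S2-0->S5 S2-1->S6 S3-0->S3 S3-1->S4 S4-0->S5 S4-1->S6 S5-0->S3 S5-1->S4 S6-0->S5 S6-1->S6

Because acceptance depends on a position counted from the end, the machine has to buffer the most recent 2 symbols. Make each state the string of the last up-to-2 symbols read; on input `x` shift the window left and append `x`. Accept when the buffered window has length 2 and begins with `0`.
With 7 states:
        0   1  
>  S0   S1  S2 
   S1   S3  S4 
   S2   S5  S6 
 * S3   S3  S4 
 * S4   S5  S6 
   S5   S3  S4 
   S6   S5  S6 
(> = start, * = accepting)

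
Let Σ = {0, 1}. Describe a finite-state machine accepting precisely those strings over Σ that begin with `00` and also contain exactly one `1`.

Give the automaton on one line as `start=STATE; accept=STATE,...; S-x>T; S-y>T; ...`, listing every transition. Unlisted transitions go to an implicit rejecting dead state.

start=s0; accept=s5; s0-0>s1; s0-1>s2; s1-0>s3; s1-1>s2; s2-0>s2; s2-1>s4; s3-0>s3; s3-1>s5; s4-0>s4; s4-1>s4; s5-0>s5; s5-1>s6; s6-0>s6; s6-1>s6

Run two small machines in parallel and take their product. The first has 4 states tracking whether the input so far still matches the prefix `00`; the second has 3 states tracking the count of `1`s, saturating at 2. A product state is a pair (one from each), accepting exactly when both do.
With 7 states:
        0   1  
>  s0   s1  s2 
   s1   s3  s2 
   s2   s2  s4 
   s3   s3  s5 
   s4   s4  s4 
 * s5   s5  s6 
   s6   s6  s6 
(> = start, * = accepting)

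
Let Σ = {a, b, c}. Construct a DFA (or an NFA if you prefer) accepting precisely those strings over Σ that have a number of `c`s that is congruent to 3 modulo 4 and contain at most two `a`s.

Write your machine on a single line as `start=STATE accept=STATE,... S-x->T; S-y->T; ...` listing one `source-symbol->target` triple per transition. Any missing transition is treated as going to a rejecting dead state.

start=s0; accept=s9,s12,s14; s0-a->s1; s0-b->s0; s0-c->s2; s1-a->s3; s1-b->s1; s1-c->s4; s2-a->s4; s2-b->s2; s2-c->s5; s3-a->s6; s3-b->s3; s3-c->s7; s4-a->s7; s4-b->s4; s4-c->s8; s5-a->s8; s5-b->s5; s5-c->s9; s6-a->s6; s6-b->s6; s6-c->s10; s7-a->s10; s7-b->s7; s7-c->s11; s8-a->s11; s8-b->s8; s8-c->s12; s9-a->s12; s9-b->s9; s9-c->s0; s10-a->s10; s10-b->s10; s10-c->s13; s11-a->s13; s11-b->s11; s11-c->s14; s12-a->s14; s12-b->s12; s12-c->s1; s13-a->s13; s13-b->s13; s13-c->s15; s14-a->s15; s14-b->s14; s14-c->s3; s15-a->s15; s15-b->s15; s15-c->s6

Handle the two conditions separately and then intersect. One (4 states) tracks the count of `c`s modulo 4; the other (4 states) tracks the count of `a`s, saturating at 3. Each combined state is a pair, one component from each; accept when both components accept.
16 states suffice.
          a    b    c  
>  s0     s1   s0   s2 
   s1     s3   s1   s4 
   s2     s4   s2   s5 
   s3     s6   s3   s7 
   s4     s7   s4   s8 
   s5     s8   s5   s9 
   s6     s6   s6  s10 
   s7    s10   s7  s11 
   s8    s11   s8  s12 
 * s9    s12   s9   s0 
   s10   s10  s10  s13 
   s11   s13  s11  s14 
 * s12   s14  s12   s1 
   s13   s13  s13  s15 
 * s14   s15  s14   s3 
   s15   s15  s15   s6 
(> = start, * = accepting)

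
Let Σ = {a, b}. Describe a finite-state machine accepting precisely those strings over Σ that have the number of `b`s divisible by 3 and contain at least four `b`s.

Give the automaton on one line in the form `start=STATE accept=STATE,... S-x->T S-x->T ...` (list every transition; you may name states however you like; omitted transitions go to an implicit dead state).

Run two small machines in parallel and take their product. One (3 states) tracks the count of `b`s modulo 3; the other (6 states) tracks the count of `b`s, saturating at 5. Each combined state is a pair, one component from each; accept when both components accept. Minimizing collapses redundant product states.
        a   b  
>  S0   S0  S1 
   S1   S1  S2 
   S2   S2  S3 
   S3   S3  S4 
   S4   S4  S5 
   S5   S5  S6 
 * S6   S6  S4 
(> = start, * = accepting)

start=S0 accept=S6 S0-a->S0 S0-b->S1 S1-a->S1 S1-b->S2 S2-a->S2 S2-b->S3 S3-a->S3 S3-b->S4 S4-a->S4 S4-b->S5 S5-a->S5 S5-b->S6 S6-a->S6 S6-b->S4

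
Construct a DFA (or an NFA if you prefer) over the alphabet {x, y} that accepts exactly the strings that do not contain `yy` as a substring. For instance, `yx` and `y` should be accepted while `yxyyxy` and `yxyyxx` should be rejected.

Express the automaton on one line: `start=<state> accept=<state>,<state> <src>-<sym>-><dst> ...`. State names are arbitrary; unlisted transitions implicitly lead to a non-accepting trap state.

start=A accept=A,B A-x->A A-y->B B-x->A B-y->C C-x->C C-y->C

Track partial matches of the forbidden pattern `yy`. State C is a dead state reached once `yy` has occurred; every other state accepts. A means no part of `yy` is currently matched.
With 3 states:
       x  y 
>* A   A  B 
 * B   A  C 
   C   C  C 
(> = start, * = accepting)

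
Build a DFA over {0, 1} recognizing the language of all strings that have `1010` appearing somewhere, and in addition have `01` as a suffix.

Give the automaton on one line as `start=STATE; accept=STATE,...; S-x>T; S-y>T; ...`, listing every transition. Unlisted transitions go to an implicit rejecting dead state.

Run two small machines in parallel and take their product. The first has 5 states tracking whether and how much of `1010` has been seen; the second has 3 states tracking how much of the suffix `01` has currently been matched. A product state is a pair (one from each), accepting exactly when both do.
9 states suffice.
       0  1 
>  A   B  C 
   B   B  D 
   C   E  C 
   D   E  C 
   E   B  F 
   F   G  C 
   G   G  H 
 * H   G  I 
   I   G  I 
(> = start, * = accepting)

start=A; accept=H; A-0>B; A-1>C; B-0>B; B-1>D; C-0>E; C-1>C; D-0>E; D-1>C; E-0>B; E-1>F; F-0>G; F-1>C; G-0>G; G-1>H; H-0>G; H-1>I; I-0>G; I-1>I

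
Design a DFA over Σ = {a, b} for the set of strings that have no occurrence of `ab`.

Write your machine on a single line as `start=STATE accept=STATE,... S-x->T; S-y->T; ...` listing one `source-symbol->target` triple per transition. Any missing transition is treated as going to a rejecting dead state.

Track partial matches of the forbidden pattern `ab`. State q2 is a dead state reached once `ab` has occurred; every other state accepts. q0 means no part of `ab` is currently matched.
A 3-state machine:
        a   b  
>* q0   q1  q0 
 * q1   q1  q2 
   q2   q2  q2 
(> = start, * = accepting)

start=q0; accept=q0,q1; q0-a->q1; q0-b->q0; q1-a->q1; q1-b->q2; q2-a->q2; q2-b->q2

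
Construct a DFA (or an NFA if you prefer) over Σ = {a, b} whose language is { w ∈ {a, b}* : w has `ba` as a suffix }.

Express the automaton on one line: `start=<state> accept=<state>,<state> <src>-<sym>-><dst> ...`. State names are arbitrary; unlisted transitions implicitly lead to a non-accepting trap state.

start=s0 accept=s2 s0-a->s0 s0-b->s1 s1-a->s2 s1-b->s1 s2-a->s0 s2-b->s1

Remember how much of `ba` the current input suffix matches. State s0 means no match yet; s1 means the last symbol is `b`; s2 means the last 2 symbols are `ba`. Only s2 accepts. On a mismatch, fall back to the longest proper suffix that is still a prefix of `ba`.
With 3 states:
        a   b  
>  s0   s0  s1 
   s1   s2  s1 
 * s2   s0  s1 
(> = start, * = accepting)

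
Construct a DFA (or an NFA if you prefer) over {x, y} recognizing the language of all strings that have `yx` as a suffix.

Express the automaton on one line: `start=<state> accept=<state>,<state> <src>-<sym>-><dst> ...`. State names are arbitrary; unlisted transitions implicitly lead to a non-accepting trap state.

Remember how much of `yx` the current input suffix matches. State q0 means no match yet; q1 means the last symbol is `y`; q2 means the last 2 symbols are `yx`. Only q2 accepts. On a mismatch, fall back to the longest proper suffix that is still a prefix of `yx`.
        x   y  
>  q0   q0  q1 
   q1   q2  q1 
 * q2   q0  q1 
(> = start, * = accepting)

start=q0 accept=q2 q0-x->q0 q0-y->q1 q1-x->q2 q1-y->q1 q2-x->q0 q2-y->q1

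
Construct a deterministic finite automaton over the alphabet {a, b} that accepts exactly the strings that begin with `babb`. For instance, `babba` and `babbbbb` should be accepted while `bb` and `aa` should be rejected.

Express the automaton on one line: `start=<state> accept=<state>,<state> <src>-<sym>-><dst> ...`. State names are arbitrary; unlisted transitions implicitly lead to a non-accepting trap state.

Check the first 4 symbols one by one: s0 through s3 record how many have matched `babb` so far; any wrong symbol goes to the dead state s5. After all 4 match we enter the accepting sink s4.
        a   b  
>  s0   s5  s1 
   s1   s2  s5 
   s2   s5  s3 
   s3   s5  s4 
 * s4   s4  s4 
   s5   s5  s5 
(> = start, * = accepting)

start=s0 accept=s4 s0-a->s5 s0-b->s1 s1-a->s2 s1-b->s5 s2-a->s5 s2-b->s3 s3-a->s5 s3-b->s4 s4-a->s4 s4-b->s4 s5-a->s5 s5-b->s5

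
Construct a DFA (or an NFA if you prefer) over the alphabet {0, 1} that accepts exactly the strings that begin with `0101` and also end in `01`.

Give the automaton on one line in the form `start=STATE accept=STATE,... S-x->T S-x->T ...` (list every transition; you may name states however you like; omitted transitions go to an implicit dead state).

Run two small machines in parallel and take their product. One (6 states) tracks whether the input so far still matches the prefix `0101`; the other (3 states) tracks how much of the suffix `01` has currently been matched. Each combined state is a pair, one component from each; accept when both components accept. Equivalent product states are then merged.
        0   1  
>  s0   s1  s2 
   s1   s2  s3 
   s2   s2  s2 
   s3   s4  s2 
   s4   s2  s5 
 * s5   s6  s7 
   s6   s6  s5 
   s7   s6  s7 
(> = start, * = accepting)

start=s0 accept=s5 s0-0->s1 s0-1->s2 s1-0->s2 s1-1->s3 s2-0->s2 s2-1->s2 s3-0->s4 s3-1->s2 s4-0->s2 s4-1->s5 s5-0->s6 s5-1->s7 s6-0->s6 s6-1->s5 s7-0->s6 s7-1->s7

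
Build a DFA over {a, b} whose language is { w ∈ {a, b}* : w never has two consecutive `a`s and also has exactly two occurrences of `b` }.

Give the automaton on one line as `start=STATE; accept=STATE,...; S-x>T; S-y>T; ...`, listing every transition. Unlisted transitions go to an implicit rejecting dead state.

Build one automaton per condition and run them in lockstep. One (3 states) tracks partial matches of the forbidden pattern `aa`; the other (4 states) tracks the count of `b`s, saturating at 3. Each combined state is a pair, one component from each; accept when both components accept.
A 12-state machine:
          a    b  
>  s0     s1   s2 
   s1     s3   s2 
   s2     s4   s5 
   s3     s3   s6 
   s4     s6   s5 
 * s5     s7   s8 
   s6     s6   s9 
 * s7     s9   s8 
   s8    s10   s8 
   s9     s9  s11 
   s10   s11   s8 
   s11   s11  s11 
(> = start, * = accepting)

start=s0; accept=s5,s7; s0-a>s1; s0-b>s2; s1-a>s3; s1-b>s2; s2-a>s4; s2-b>s5; s3-a>s3; s3-b>s6; s4-a>s6; s4-b>s5; s5-a>s7; s5-b>s8; s6-a>s6; s6-b>s9; s7-a>s9; s7-b>s8; s8-a>s10; s8-b>s8; s9-a>s9; s9-b>s11; s10-a>s11; s10-b>s8; s11-a>s11; s11-b>s11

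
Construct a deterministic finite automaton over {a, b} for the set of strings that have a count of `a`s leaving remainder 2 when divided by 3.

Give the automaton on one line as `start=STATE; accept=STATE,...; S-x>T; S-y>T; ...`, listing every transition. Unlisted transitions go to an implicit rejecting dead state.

start=S0; accept=S2; S0-a>S1; S0-b>S0; S1-a>S2; S1-b>S1; S2-a>S0; S2-b>S2

The only thing that matters is how many `a`s have appeared, reduced mod 3. Use one state per residue: S0 for 0, …, S2 for 2. Reading `a` moves to the next residue; anything else stays put. S2 is accepting.
3 states suffice.
        a   b  
>  S0   S1  S0 
   S1   S2  S1 
 * S2   S0  S2 
(> = start, * = accepting)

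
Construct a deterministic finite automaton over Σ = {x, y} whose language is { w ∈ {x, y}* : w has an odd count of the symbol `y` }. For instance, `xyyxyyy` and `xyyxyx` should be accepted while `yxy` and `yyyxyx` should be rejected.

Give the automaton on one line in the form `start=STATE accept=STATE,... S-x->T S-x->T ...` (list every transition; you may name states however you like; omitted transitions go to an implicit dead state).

start=q0 accept=q1 q0-x->q0 q0-y->q1 q1-x->q1 q1-y->q0

The only thing that matters is how many `y`s have appeared, reduced mod 2. Use one state per residue: q0 for 0, …, q1 for 1. Reading `y` moves to the next residue; anything else stays put. q1 is accepting.
2 states suffice.
        x   y  
>  q0   q0  q1 
 * q1   q1  q0 
(> = start, * = accepting)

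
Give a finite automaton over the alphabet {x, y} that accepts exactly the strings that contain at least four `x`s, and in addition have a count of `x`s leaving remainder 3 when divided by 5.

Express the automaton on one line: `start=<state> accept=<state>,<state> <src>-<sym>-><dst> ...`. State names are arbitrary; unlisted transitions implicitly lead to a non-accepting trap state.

Run two small machines in parallel and take their product. The first has 6 states tracking the count of `x`s, saturating at 5; the second has 5 states tracking the count of `x`s modulo 5. A product state is a pair (one from each), accepting exactly when both do. Minimizing collapses redundant product states.
With 9 states:
        x   y  
>  q0   q1  q0 
   q1   q2  q1 
   q2   q3  q2 
   q3   q4  q3 
   q4   q5  q4 
   q5   q6  q5 
   q6   q7  q6 
   q7   q8  q7 
 * q8   q4  q8 
(> = start, * = accepting)

start=q0 accept=q8 q0-x->q1 q0-y->q0 q1-x->q2 q1-y->q1 q2-x->q3 q2-y->q2 q3-x->q4 q3-y->q3 q4-x->q5 q4-y->q4 q5-x->q6 q5-y->q5 q6-x->q7 q6-y->q6 q7-x->q8 q7-y->q7 q8-x->q4 q8-y->q8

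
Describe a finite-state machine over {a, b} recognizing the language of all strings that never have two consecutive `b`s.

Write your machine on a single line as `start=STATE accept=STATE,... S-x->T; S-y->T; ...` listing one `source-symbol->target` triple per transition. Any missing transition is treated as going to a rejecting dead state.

start=q0; accept=q0,q1; q0-a->q0; q0-b->q1; q1-a->q0; q1-b->q2; q2-a->q2; q2-b->q2

Track partial matches of the forbidden pattern `bb`. State q2 is a dead state reached once `bb` has occurred; every other state accepts. q0 means no part of `bb` is currently matched.
3 states suffice.
        a   b  
>* q0   q0  q1 
 * q1   q0  q2 
   q2   q2  q2 
(> = start, * = accepting)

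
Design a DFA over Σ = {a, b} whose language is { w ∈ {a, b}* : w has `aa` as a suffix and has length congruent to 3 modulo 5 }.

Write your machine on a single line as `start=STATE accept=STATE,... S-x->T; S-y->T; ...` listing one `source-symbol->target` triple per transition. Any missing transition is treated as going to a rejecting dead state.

start=q0; accept=q6; q0-a->q1; q0-b->q2; q1-a->q3; q1-b->q4; q2-a->q5; q2-b->q4; q3-a->q6; q3-b->q7; q4-a->q8; q4-b->q7; q5-a->q6; q5-b->q7; q6-a->q9; q6-b->q10; q7-a->q11; q7-b->q10; q8-a->q9; q8-b->q10; q9-a->q12; q9-b->q0; q10-a->q13; q10-b->q0; q11-a->q12; q11-b->q0; q12-a->q14; q12-b->q2; q13-a->q14; q13-b->q2; q14-a->q3; q14-b->q4

Handle the two conditions separately and then intersect. One (3 states) tracks how much of the suffix `aa` has currently been matched; the other (5 states) tracks the input length modulo 5. Each combined state is a pair, one component from each; accept when both components accept.
15 states suffice.
          a    b  
>  q0     q1   q2 
   q1     q3   q4 
   q2     q5   q4 
   q3     q6   q7 
   q4     q8   q7 
   q5     q6   q7 
 * q6     q9  q10 
   q7    q11  q10 
   q8     q9  q10 
   q9    q12   q0 
   q10   q13   q0 
   q11   q12   q0 
   q12   q14   q2 
   q13   q14   q2 
   q14    q3   q4 
(> = start, * = accepting)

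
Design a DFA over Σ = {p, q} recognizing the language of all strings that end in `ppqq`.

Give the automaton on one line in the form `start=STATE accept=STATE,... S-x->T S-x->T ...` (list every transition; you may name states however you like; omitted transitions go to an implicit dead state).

start=A accept=E A-p->B A-q->A B-p->C B-q->A C-p->C C-q->D D-p->B D-q->E E-p->B E-q->A

Let each state record the length of the longest suffix of the input read so far that is also a prefix of `ppqq`. B means the last symbol is `p`; C means the last 2 symbols are `pp`; D means the last 3 symbols are `ppq`; E means the last 4 symbols are `ppqq`. Accept only at E, where the string currently ends in `ppqq`.
5 states suffice.
       p  q 
>  A   B  A 
   B   C  A 
   C   C  D 
   D   B  E 
 * E   B  A 
(> = start, * = accepting)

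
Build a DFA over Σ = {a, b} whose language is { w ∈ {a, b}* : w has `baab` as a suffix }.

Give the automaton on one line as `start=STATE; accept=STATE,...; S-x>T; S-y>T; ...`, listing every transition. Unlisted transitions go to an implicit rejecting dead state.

Remember how much of `baab` the current input suffix matches. State S0 means no match yet; S1 means the last symbol is `b`; S2 means the last 2 symbols are `ba`; S3 means the last 3 symbols are `baa`; S4 means the last 4 symbols are `baab`. Only S4 accepts. On a mismatch, fall back to the longest proper suffix that is still a prefix of `baab`.
With 5 states:
        a   b  
>  S0   S0  S1 
   S1   S2  S1 
   S2   S3  S1 
   S3   S0  S4 
 * S4   S2  S1 
(> = start, * = accepting)

start=S0; accept=S4; S0-a>S0; S0-b>S1; S1-a>S2; S1-b>S1; S2-a>S3; S2-b>S1; S3-a>S0; S3-b>S4; S4-a>S2; S4-b>S1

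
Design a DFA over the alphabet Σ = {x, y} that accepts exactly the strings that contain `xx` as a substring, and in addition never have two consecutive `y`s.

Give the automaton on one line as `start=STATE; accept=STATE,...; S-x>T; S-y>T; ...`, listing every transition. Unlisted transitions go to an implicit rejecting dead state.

start=q0; accept=q3,q5; q0-x>q1; q0-y>q2; q1-x>q3; q1-y>q2; q2-x>q1; q2-y>q4; q3-x>q3; q3-y>q5; q4-x>q4; q4-y>q4; q5-x>q3; q5-y>q4

Build one automaton per condition and run them in lockstep. The first has 3 states tracking whether and how much of `xx` has been seen; the second has 3 states tracking partial matches of the forbidden pattern `yy`. A product state is a pair (one from each), accepting exactly when both do. After merging equivalent states the machine shrinks.
A 6-state machine:
        x   y  
>  q0   q1  q2 
   q1   q3  q2 
   q2   q1  q4 
 * q3   q3  q5 
   q4   q4  q4 
 * q5   q3  q4 
(> = start, * = accepting)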